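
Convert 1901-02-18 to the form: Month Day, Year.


ISO 1901-02-18 parses as year=1901, month=02, day=18
Month 2 -> February

February 18, 1901


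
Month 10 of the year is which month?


Month 10 of 12

October


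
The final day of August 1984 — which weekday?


August 1984 has 31 days
Anchor: Jan 1, 1984. With p = 1984 - 1 = 1983: (p + p//4 - p//100 + p//400) mod 7 = (1983 + 495 - 19 + 4) mod 7 = 2463 mod 7 = 6 -> Sunday (Mon=0 ... Sun=6)
Days before August (Jan-Jul): 213; August 1 index = (6 + 213) mod 7 = 2 -> Wednesday
Last day offset: 31 - 1 = 30 days
Weekday index = (2 + 30) mod 7 = 4

Friday, August 31


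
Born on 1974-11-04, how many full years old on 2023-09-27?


Birth: 1974-11-04
Reference: 2023-09-27
Year difference: 2023 - 1974 = 49
Birthday not yet reached in 2023, subtract 1

48 years old


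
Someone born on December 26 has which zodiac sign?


Date: December 26
Conventional tropical zodiac dates: Capricorn from December 22 onward; Aquarius starts January 20
December 26 falls within the Capricorn range

Capricorn


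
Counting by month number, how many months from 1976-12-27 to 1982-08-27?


From December 1976 to August 1982
6 years * 12 = 72 months, minus 4 months = 68

68 months


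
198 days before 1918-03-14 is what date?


Start: 1918-03-14, subtract 198 days
Back 14 days from March 14 reaches February 28, 1918 -> 184 left
February 1918 has 28 days -> back to January 31, 1918 -> 156 left
January 1918 has 31 days -> back to December 31, 1917 -> 125 left
December 1917 has 31 days -> back to November 30, 1917 -> 94 left
November 1917 has 30 days -> back to October 31, 1917 -> 64 left
October 1917 has 31 days -> back to September 30, 1917 -> 33 left
September 1917 has 30 days -> back to August 31, 1917 -> 3 left
August 1917: 31 - 3 = 28 -> lands on August 28

Result: 1917-08-28


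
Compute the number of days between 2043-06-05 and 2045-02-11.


From 2043-06-05 to 2045-02-11
2043-06-05: days before June = 31 + 28 + 31 + 30 + 31 = 151 (2043 is not a leap year); day of year = 151 + 5 = 156
2045-02-11: days before February = 31; day of year = 31 + 11 = 42
Rest of 2043: 365 - 156 = 209
Full years 2044 (366): 366
Total = 209 + 366 + 42 = 617

617 days


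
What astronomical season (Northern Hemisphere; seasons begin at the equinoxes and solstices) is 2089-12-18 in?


Date: December 18
Astronomical Autumn (approx.; exact equinox/solstice day varies by year): September 22 to December 20
December 18 falls within the Autumn window

Autumn


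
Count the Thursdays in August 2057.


August 2057 has 31 days
Anchor: Jan 1, 2057. With p = 2057 - 1 = 2056: (p + p//4 - p//100 + p//400) mod 7 = (2056 + 514 - 20 + 5) mod 7 = 2555 mod 7 = 0 -> Monday (Mon=0 ... Sun=6)
Days before August (Jan-Jul): 212; August 1 index = (0 + 212) mod 7 = 2 -> Wednesday
First Thursday is August 2
Thursdays: 2, 9, 16, 23, 30

5 Thursdays


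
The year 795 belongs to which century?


Century = (year - 1) // 100 + 1
= (795 - 1) // 100 + 1
= 794 // 100 + 1
= 7 + 1

8th century


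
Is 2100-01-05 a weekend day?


Anchor: Jan 1, 2100. With p = 2100 - 1 = 2099: (p + p//4 - p//100 + p//400) mod 7 = (2099 + 524 - 20 + 5) mod 7 = 2608 mod 7 = 4 -> Friday (Mon=0 ... Sun=6)
Day of year: 5; offset = 4
Weekday index = (4 + 4) mod 7 = 1 -> Tuesday
Weekend days: Saturday, Sunday

No


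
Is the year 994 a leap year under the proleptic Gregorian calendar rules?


Gregorian leap year rule: divisible by 4, but not by 100, unless also by 400.
994 is not divisible by 4 -> not a leap year

No


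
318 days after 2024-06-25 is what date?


Start: 2024-06-25, add 318 days
June 2024 has 30 days: 30 - 25 = 5 days to June 30 -> 313 left
July 2024 has 31 days -> 282 left
August 2024 has 31 days -> 251 left
September 2024 has 30 days -> 221 left
October 2024 has 31 days -> 190 left
November 2024 has 30 days -> 160 left
December 2024 has 31 days -> 129 left
January 2025 has 31 days -> 98 left
February 2025 has 28 days -> 70 left
March 2025 has 31 days -> 39 left
April 2025 has 30 days -> 9 left
May 2025: 9 <= 31 -> lands on May 9

Result: 2025-05-09


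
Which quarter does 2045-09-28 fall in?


Month: September (month 9)
Q1: Jan-Mar, Q2: Apr-Jun, Q3: Jul-Sep, Q4: Oct-Dec

Q3


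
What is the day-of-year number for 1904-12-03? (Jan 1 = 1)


Date: December 3, 1904
Days in months 1 through 11: 335
Plus 3 days in December

Day of year: 338


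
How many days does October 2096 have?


October 2096

31 days


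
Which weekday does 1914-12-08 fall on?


Date: December 8, 1914
Anchor: Jan 1, 1914. With p = 1914 - 1 = 1913: (p + p//4 - p//100 + p//400) mod 7 = (1913 + 478 - 19 + 4) mod 7 = 2376 mod 7 = 3 -> Thursday (Mon=0 ... Sun=6)
Days before December (Jan-Nov): 334; offset = 334 + 8 - 1 = 341
Weekday index = (3 + 341) mod 7 = 1

Day of the week: Tuesday


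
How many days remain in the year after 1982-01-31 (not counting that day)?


Day of year: 31 of 365
Remaining = 365 - 31

334 days


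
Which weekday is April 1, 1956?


Target: April 1, 1956
Anchor: Jan 1, 1956. With p = 1956 - 1 = 1955: (p + p//4 - p//100 + p//400) mod 7 = (1955 + 488 - 19 + 4) mod 7 = 2428 mod 7 = 6 -> Sunday (Mon=0 ... Sun=6)
Days before April (Jan-Mar): 91 days
Weekday index = (6 + 91) mod 7 = 6

Sunday


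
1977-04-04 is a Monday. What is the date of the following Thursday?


Current: Monday
Target: Thursday
Days ahead: 3

Next Thursday: 1977-04-07


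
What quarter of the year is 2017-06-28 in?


Month: June (month 6)
Q1: Jan-Mar, Q2: Apr-Jun, Q3: Jul-Sep, Q4: Oct-Dec

Q2


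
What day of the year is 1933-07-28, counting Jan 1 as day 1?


Date: July 28, 1933
Days in months 1 through 6: 181
Plus 28 days in July

Day of year: 209


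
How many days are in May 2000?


May 2000

31 days


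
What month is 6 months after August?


August is month 8
8 + 6 = 14; wrap: 14 - 12 = 2

February


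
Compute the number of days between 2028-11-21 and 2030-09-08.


From 2028-11-21 to 2030-09-08
2028-11-21: days before November = 31 + 29 + 31 + 30 + 31 + 30 + 31 + 31 + 30 + 31 = 305 (2028 is a leap year); day of year = 305 + 21 = 326
2030-09-08: days before September = 31 + 28 + 31 + 30 + 31 + 30 + 31 + 31 = 243 (2030 is not a leap year); day of year = 243 + 8 = 251
Rest of 2028: 366 - 326 = 40
Full years 2029 (365): 365
Total = 40 + 365 + 251 = 656

656 days


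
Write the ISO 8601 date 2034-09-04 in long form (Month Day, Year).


ISO 2034-09-04 parses as year=2034, month=09, day=04
Month 9 -> September

September 4, 2034


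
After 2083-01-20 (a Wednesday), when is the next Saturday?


Current: Wednesday
Target: Saturday
Days ahead: 3

Next Saturday: 2083-01-23


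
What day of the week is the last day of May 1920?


May 1920 has 31 days
Anchor: Jan 1, 1920. With p = 1920 - 1 = 1919: (p + p//4 - p//100 + p//400) mod 7 = (1919 + 479 - 19 + 4) mod 7 = 2383 mod 7 = 3 -> Thursday (Mon=0 ... Sun=6)
Days before May (Jan-Apr): 121; May 1 index = (3 + 121) mod 7 = 5 -> Saturday
Last day offset: 31 - 1 = 30 days
Weekday index = (5 + 30) mod 7 = 0

Monday, May 31


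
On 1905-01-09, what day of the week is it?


Date: January 9, 1905
Anchor: Jan 1, 1905. With p = 1905 - 1 = 1904: (p + p//4 - p//100 + p//400) mod 7 = (1904 + 476 - 19 + 4) mod 7 = 2365 mod 7 = 6 -> Sunday (Mon=0 ... Sun=6)
Days into year = 9 - 1 = 8
Weekday index = (6 + 8) mod 7 = 0

Day of the week: Monday


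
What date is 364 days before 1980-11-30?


Start: 1980-11-30, subtract 364 days
Back 30 days from November 30 reaches October 31, 1980 -> 334 left
October 1980 has 31 days -> back to September 30, 1980 -> 303 left
September 1980 has 30 days -> back to August 31, 1980 -> 273 left
August 1980 has 31 days -> back to July 31, 1980 -> 242 left
July 1980 has 31 days -> back to June 30, 1980 -> 211 left
June 1980 has 30 days -> back to May 31, 1980 -> 181 left
May 1980 has 31 days -> back to April 30, 1980 -> 150 left
April 1980 has 30 days -> back to March 31, 1980 -> 120 left
March 1980 has 31 days -> back to February 29, 1980 -> 89 left
February 1980 has 29 days -> back to January 31, 1980 -> 60 left
January 1980 has 31 days -> back to December 31, 1979 -> 29 left
December 1979: 31 - 29 = 2 -> lands on December 2

Result: 1979-12-02


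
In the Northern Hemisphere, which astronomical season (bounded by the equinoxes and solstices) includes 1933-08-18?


Date: August 18
Astronomical Summer (approx.; exact equinox/solstice day varies by year): June 21 to September 21
August 18 falls within the Summer window

Summer


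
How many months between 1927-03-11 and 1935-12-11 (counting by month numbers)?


From March 1927 to December 1935
8 years * 12 = 96 months, plus 9 months = 105

105 months


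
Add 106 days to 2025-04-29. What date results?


Start: 2025-04-29, add 106 days
April 2025 has 30 days: 30 - 29 = 1 day to April 30 -> 105 left
May 2025 has 31 days -> 74 left
June 2025 has 30 days -> 44 left
July 2025 has 31 days -> 13 left
August 2025: 13 <= 31 -> lands on August 13

Result: 2025-08-13


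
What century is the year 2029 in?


Century = (year - 1) // 100 + 1
= (2029 - 1) // 100 + 1
= 2028 // 100 + 1
= 20 + 1

21st century


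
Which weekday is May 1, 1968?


Target: May 1, 1968
Anchor: Jan 1, 1968. With p = 1968 - 1 = 1967: (p + p//4 - p//100 + p//400) mod 7 = (1967 + 491 - 19 + 4) mod 7 = 2443 mod 7 = 0 -> Monday (Mon=0 ... Sun=6)
Days before May (Jan-Apr): 121 days
Weekday index = (0 + 121) mod 7 = 2

Wednesday


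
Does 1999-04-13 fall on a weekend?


Anchor: Jan 1, 1999. With p = 1999 - 1 = 1998: (p + p//4 - p//100 + p//400) mod 7 = (1998 + 499 - 19 + 4) mod 7 = 2482 mod 7 = 4 -> Friday (Mon=0 ... Sun=6)
Day of year: 103; offset = 102
Weekday index = (4 + 102) mod 7 = 1 -> Tuesday
Weekend days: Saturday, Sunday

No


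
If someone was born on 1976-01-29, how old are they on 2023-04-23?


Birth: 1976-01-29
Reference: 2023-04-23
Year difference: 2023 - 1976 = 47

47 years old


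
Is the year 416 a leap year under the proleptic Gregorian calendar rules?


Gregorian leap year rule: divisible by 4, but not by 100, unless also by 400.
416 is divisible by 4 but not 100 -> leap year

Yes


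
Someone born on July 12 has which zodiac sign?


Date: July 12
Conventional tropical zodiac dates: Cancer from June 21 onward; Leo starts July 23
July 12 falls within the Cancer range

Cancer


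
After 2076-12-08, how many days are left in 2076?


Day of year: 343 of 366
Remaining = 366 - 343

23 days


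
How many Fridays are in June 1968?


June 1968 has 30 days
Anchor: Jan 1, 1968. With p = 1968 - 1 = 1967: (p + p//4 - p//100 + p//400) mod 7 = (1967 + 491 - 19 + 4) mod 7 = 2443 mod 7 = 0 -> Monday (Mon=0 ... Sun=6)
Days before June (Jan-May): 152; June 1 index = (0 + 152) mod 7 = 5 -> Saturday
First Friday is June 7
Fridays: 7, 14, 21, 28

4 Fridays


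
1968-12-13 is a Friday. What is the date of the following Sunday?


Current: Friday
Target: Sunday
Days ahead: 2

Next Sunday: 1968-12-15


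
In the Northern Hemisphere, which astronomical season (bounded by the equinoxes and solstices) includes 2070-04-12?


Date: April 12
Astronomical Spring (approx.; exact equinox/solstice day varies by year): March 20 to June 20
April 12 falls within the Spring window

Spring


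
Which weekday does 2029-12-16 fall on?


Date: December 16, 2029
Anchor: Jan 1, 2029. With p = 2029 - 1 = 2028: (p + p//4 - p//100 + p//400) mod 7 = (2028 + 507 - 20 + 5) mod 7 = 2520 mod 7 = 0 -> Monday (Mon=0 ... Sun=6)
Days before December (Jan-Nov): 334; offset = 334 + 16 - 1 = 349
Weekday index = (0 + 349) mod 7 = 6

Day of the week: Sunday


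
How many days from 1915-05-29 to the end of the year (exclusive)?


Day of year: 149 of 365
Remaining = 365 - 149

216 days


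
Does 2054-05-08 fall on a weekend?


Anchor: Jan 1, 2054. With p = 2054 - 1 = 2053: (p + p//4 - p//100 + p//400) mod 7 = (2053 + 513 - 20 + 5) mod 7 = 2551 mod 7 = 3 -> Thursday (Mon=0 ... Sun=6)
Day of year: 128; offset = 127
Weekday index = (3 + 127) mod 7 = 4 -> Friday
Weekend days: Saturday, Sunday

No


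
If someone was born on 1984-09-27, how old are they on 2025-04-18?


Birth: 1984-09-27
Reference: 2025-04-18
Year difference: 2025 - 1984 = 41
Birthday not yet reached in 2025, subtract 1

40 years old


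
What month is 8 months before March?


March is month 3
3 - 8 = -5; wrap: -5 + 12 = 7

July


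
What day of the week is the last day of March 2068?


March 2068 has 31 days
Anchor: Jan 1, 2068. With p = 2068 - 1 = 2067: (p + p//4 - p//100 + p//400) mod 7 = (2067 + 516 - 20 + 5) mod 7 = 2568 mod 7 = 6 -> Sunday (Mon=0 ... Sun=6)
Days before March (Jan-Feb): 60; March 1 index = (6 + 60) mod 7 = 3 -> Thursday
Last day offset: 31 - 1 = 30 days
Weekday index = (3 + 30) mod 7 = 5

Saturday, March 31


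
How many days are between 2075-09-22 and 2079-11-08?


From 2075-09-22 to 2079-11-08
2075-09-22: days before September = 31 + 28 + 31 + 30 + 31 + 30 + 31 + 31 = 243 (2075 is not a leap year); day of year = 243 + 22 = 265
2079-11-08: days before November = 31 + 28 + 31 + 30 + 31 + 30 + 31 + 31 + 30 + 31 = 304 (2079 is not a leap year); day of year = 304 + 8 = 312
Rest of 2075: 365 - 265 = 100
Full years 2076 (366), 2077 (365), 2078 (365): 1096
Total = 100 + 1096 + 312 = 1508

1508 days


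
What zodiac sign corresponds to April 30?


Date: April 30
Conventional tropical zodiac dates: Taurus from April 20 onward; Gemini starts May 21
April 30 falls within the Taurus range

Taurus


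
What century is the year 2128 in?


Century = (year - 1) // 100 + 1
= (2128 - 1) // 100 + 1
= 2127 // 100 + 1
= 21 + 1

22nd century


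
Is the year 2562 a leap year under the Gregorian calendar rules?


Gregorian leap year rule: divisible by 4, but not by 100, unless also by 400.
2562 is not divisible by 4 -> not a leap year

No


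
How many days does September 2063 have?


September 2063

30 days


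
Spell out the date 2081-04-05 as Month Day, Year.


ISO 2081-04-05 parses as year=2081, month=04, day=05
Month 4 -> April

April 5, 2081


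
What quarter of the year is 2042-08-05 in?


Month: August (month 8)
Q1: Jan-Mar, Q2: Apr-Jun, Q3: Jul-Sep, Q4: Oct-Dec

Q3


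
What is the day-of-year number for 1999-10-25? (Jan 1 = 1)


Date: October 25, 1999
Days in months 1 through 9: 273
Plus 25 days in October

Day of year: 298


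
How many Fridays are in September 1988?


September 1988 has 30 days
Anchor: Jan 1, 1988. With p = 1988 - 1 = 1987: (p + p//4 - p//100 + p//400) mod 7 = (1987 + 496 - 19 + 4) mod 7 = 2468 mod 7 = 4 -> Friday (Mon=0 ... Sun=6)
Days before September (Jan-Aug): 244; September 1 index = (4 + 244) mod 7 = 3 -> Thursday
First Friday is September 2
Fridays: 2, 9, 16, 23, 30

5 Fridays


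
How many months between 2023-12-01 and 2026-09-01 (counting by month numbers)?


From December 2023 to September 2026
3 years * 12 = 36 months, minus 3 months = 33

33 months


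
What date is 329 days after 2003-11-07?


Start: 2003-11-07, add 329 days
November 2003 has 30 days: 30 - 7 = 23 days to November 30 -> 306 left
December 2003 has 31 days -> 275 left
January 2004 has 31 days -> 244 left
February 2004 has 29 days -> 215 left
March 2004 has 31 days -> 184 left
April 2004 has 30 days -> 154 left
May 2004 has 31 days -> 123 left
June 2004 has 30 days -> 93 left
July 2004 has 31 days -> 62 left
August 2004 has 31 days -> 31 left
September 2004 has 30 days -> 1 left
October 2004: 1 <= 31 -> lands on October 1

Result: 2004-10-01


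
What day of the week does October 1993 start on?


Target: October 1, 1993
Anchor: Jan 1, 1993. With p = 1993 - 1 = 1992: (p + p//4 - p//100 + p//400) mod 7 = (1992 + 498 - 19 + 4) mod 7 = 2475 mod 7 = 4 -> Friday (Mon=0 ... Sun=6)
Days before October (Jan-Sep): 273 days
Weekday index = (4 + 273) mod 7 = 4

Friday


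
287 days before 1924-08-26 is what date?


Start: 1924-08-26, subtract 287 days
Back 26 days from August 26 reaches July 31, 1924 -> 261 left
July 1924 has 31 days -> back to June 30, 1924 -> 230 left
June 1924 has 30 days -> back to May 31, 1924 -> 200 left
May 1924 has 31 days -> back to April 30, 1924 -> 169 left
April 1924 has 30 days -> back to March 31, 1924 -> 139 left
March 1924 has 31 days -> back to February 29, 1924 -> 108 left
February 1924 has 29 days -> back to January 31, 1924 -> 79 left
January 1924 has 31 days -> back to December 31, 1923 -> 48 left
December 1923 has 31 days -> back to November 30, 1923 -> 17 left
November 1923: 30 - 17 = 13 -> lands on November 13

Result: 1923-11-13


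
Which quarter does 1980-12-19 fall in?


Month: December (month 12)
Q1: Jan-Mar, Q2: Apr-Jun, Q3: Jul-Sep, Q4: Oct-Dec

Q4


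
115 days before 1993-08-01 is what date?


Start: 1993-08-01, subtract 115 days
Back 1 day from August 1 reaches July 31, 1993 -> 114 left
July 1993 has 31 days -> back to June 30, 1993 -> 83 left
June 1993 has 30 days -> back to May 31, 1993 -> 53 left
May 1993 has 31 days -> back to April 30, 1993 -> 22 left
April 1993: 30 - 22 = 8 -> lands on April 8

Result: 1993-04-08


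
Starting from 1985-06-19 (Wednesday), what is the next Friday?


Current: Wednesday
Target: Friday
Days ahead: 2

Next Friday: 1985-06-21


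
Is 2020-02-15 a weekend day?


Anchor: Jan 1, 2020. With p = 2020 - 1 = 2019: (p + p//4 - p//100 + p//400) mod 7 = (2019 + 504 - 20 + 5) mod 7 = 2508 mod 7 = 2 -> Wednesday (Mon=0 ... Sun=6)
Day of year: 46; offset = 45
Weekday index = (2 + 45) mod 7 = 5 -> Saturday
Weekend days: Saturday, Sunday

Yes


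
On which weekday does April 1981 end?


April 1981 has 30 days
Anchor: Jan 1, 1981. With p = 1981 - 1 = 1980: (p + p//4 - p//100 + p//400) mod 7 = (1980 + 495 - 19 + 4) mod 7 = 2460 mod 7 = 3 -> Thursday (Mon=0 ... Sun=6)
Days before April (Jan-Mar): 90; April 1 index = (3 + 90) mod 7 = 2 -> Wednesday
Last day offset: 30 - 1 = 29 days
Weekday index = (2 + 29) mod 7 = 3

Thursday, April 30


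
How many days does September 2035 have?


September 2035

30 days


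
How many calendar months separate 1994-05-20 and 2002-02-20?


From May 1994 to February 2002
8 years * 12 = 96 months, minus 3 months = 93

93 months


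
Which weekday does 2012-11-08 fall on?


Date: November 8, 2012
Anchor: Jan 1, 2012. With p = 2012 - 1 = 2011: (p + p//4 - p//100 + p//400) mod 7 = (2011 + 502 - 20 + 5) mod 7 = 2498 mod 7 = 6 -> Sunday (Mon=0 ... Sun=6)
Days before November (Jan-Oct): 305; offset = 305 + 8 - 1 = 312
Weekday index = (6 + 312) mod 7 = 3

Day of the week: Thursday


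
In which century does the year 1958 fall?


Century = (year - 1) // 100 + 1
= (1958 - 1) // 100 + 1
= 1957 // 100 + 1
= 19 + 1

20th century


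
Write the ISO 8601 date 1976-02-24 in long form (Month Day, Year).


ISO 1976-02-24 parses as year=1976, month=02, day=24
Month 2 -> February

February 24, 1976


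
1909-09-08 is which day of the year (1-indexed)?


Date: September 8, 1909
Days in months 1 through 8: 243
Plus 8 days in September

Day of year: 251


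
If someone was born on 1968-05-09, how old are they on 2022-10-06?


Birth: 1968-05-09
Reference: 2022-10-06
Year difference: 2022 - 1968 = 54

54 years old


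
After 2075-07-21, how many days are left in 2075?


Day of year: 202 of 365
Remaining = 365 - 202

163 days


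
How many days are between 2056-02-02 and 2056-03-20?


From 2056-02-02 to 2056-03-20
2056-02-02: days before February = 31; day of year = 31 + 2 = 33
2056-03-20: days before March = 31 + 29 = 60 (2056 is a leap year); day of year = 60 + 20 = 80
Same year: 80 - 33 = 47

47 days


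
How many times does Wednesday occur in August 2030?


August 2030 has 31 days
Anchor: Jan 1, 2030. With p = 2030 - 1 = 2029: (p + p//4 - p//100 + p//400) mod 7 = (2029 + 507 - 20 + 5) mod 7 = 2521 mod 7 = 1 -> Tuesday (Mon=0 ... Sun=6)
Days before August (Jan-Jul): 212; August 1 index = (1 + 212) mod 7 = 3 -> Thursday
First Wednesday is August 7
Wednesdays: 7, 14, 21, 28

4 Wednesdays


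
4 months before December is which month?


December is month 12
12 - 4 = 8

August


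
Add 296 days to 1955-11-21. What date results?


Start: 1955-11-21, add 296 days
November 1955 has 30 days: 30 - 21 = 9 days to November 30 -> 287 left
December 1955 has 31 days -> 256 left
January 1956 has 31 days -> 225 left
February 1956 has 29 days -> 196 left
March 1956 has 31 days -> 165 left
April 1956 has 30 days -> 135 left
May 1956 has 31 days -> 104 left
June 1956 has 30 days -> 74 left
July 1956 has 31 days -> 43 left
August 1956 has 31 days -> 12 left
September 1956: 12 <= 30 -> lands on September 12

Result: 1956-09-12


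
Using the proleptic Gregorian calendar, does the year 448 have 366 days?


Gregorian leap year rule: divisible by 4, but not by 100, unless also by 400.
448 is divisible by 4 but not 100 -> leap year

Yes


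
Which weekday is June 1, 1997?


Target: June 1, 1997
Anchor: Jan 1, 1997. With p = 1997 - 1 = 1996: (p + p//4 - p//100 + p//400) mod 7 = (1996 + 499 - 19 + 4) mod 7 = 2480 mod 7 = 2 -> Wednesday (Mon=0 ... Sun=6)
Days before June (Jan-May): 151 days
Weekday index = (2 + 151) mod 7 = 6

Sunday


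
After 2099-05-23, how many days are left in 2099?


Day of year: 143 of 365
Remaining = 365 - 143

222 days


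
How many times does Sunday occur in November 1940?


November 1940 has 30 days
Anchor: Jan 1, 1940. With p = 1940 - 1 = 1939: (p + p//4 - p//100 + p//400) mod 7 = (1939 + 484 - 19 + 4) mod 7 = 2408 mod 7 = 0 -> Monday (Mon=0 ... Sun=6)
Days before November (Jan-Oct): 305; November 1 index = (0 + 305) mod 7 = 4 -> Friday
First Sunday is November 3
Sundays: 3, 10, 17, 24

4 Sundays


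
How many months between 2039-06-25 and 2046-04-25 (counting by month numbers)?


From June 2039 to April 2046
7 years * 12 = 84 months, minus 2 months = 82

82 months


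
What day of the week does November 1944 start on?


Target: November 1, 1944
Anchor: Jan 1, 1944. With p = 1944 - 1 = 1943: (p + p//4 - p//100 + p//400) mod 7 = (1943 + 485 - 19 + 4) mod 7 = 2413 mod 7 = 5 -> Saturday (Mon=0 ... Sun=6)
Days before November (Jan-Oct): 305 days
Weekday index = (5 + 305) mod 7 = 2

Wednesday


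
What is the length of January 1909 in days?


January 1909

31 days


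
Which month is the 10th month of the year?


Month 10 of 12

October


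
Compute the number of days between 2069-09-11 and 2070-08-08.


From 2069-09-11 to 2070-08-08
2069-09-11: days before September = 31 + 28 + 31 + 30 + 31 + 30 + 31 + 31 = 243 (2069 is not a leap year); day of year = 243 + 11 = 254
2070-08-08: days before August = 31 + 28 + 31 + 30 + 31 + 30 + 31 = 212 (2070 is not a leap year); day of year = 212 + 8 = 220
Rest of 2069: 365 - 254 = 111
Total = 111 + 220 = 331

331 days


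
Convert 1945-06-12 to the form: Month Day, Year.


ISO 1945-06-12 parses as year=1945, month=06, day=12
Month 6 -> June

June 12, 1945


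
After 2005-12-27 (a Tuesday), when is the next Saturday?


Current: Tuesday
Target: Saturday
Days ahead: 4

Next Saturday: 2005-12-31


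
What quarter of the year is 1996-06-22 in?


Month: June (month 6)
Q1: Jan-Mar, Q2: Apr-Jun, Q3: Jul-Sep, Q4: Oct-Dec

Q2


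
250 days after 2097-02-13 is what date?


Start: 2097-02-13, add 250 days
February 2097 has 28 days: 28 - 13 = 15 days to February 28 -> 235 left
March 2097 has 31 days -> 204 left
April 2097 has 30 days -> 174 left
May 2097 has 31 days -> 143 left
June 2097 has 30 days -> 113 left
July 2097 has 31 days -> 82 left
August 2097 has 31 days -> 51 left
September 2097 has 30 days -> 21 left
October 2097: 21 <= 31 -> lands on October 21

Result: 2097-10-21


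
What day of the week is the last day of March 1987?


March 1987 has 31 days
Anchor: Jan 1, 1987. With p = 1987 - 1 = 1986: (p + p//4 - p//100 + p//400) mod 7 = (1986 + 496 - 19 + 4) mod 7 = 2467 mod 7 = 3 -> Thursday (Mon=0 ... Sun=6)
Days before March (Jan-Feb): 59; March 1 index = (3 + 59) mod 7 = 6 -> Sunday
Last day offset: 31 - 1 = 30 days
Weekday index = (6 + 30) mod 7 = 1

Tuesday, March 31


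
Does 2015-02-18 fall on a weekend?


Anchor: Jan 1, 2015. With p = 2015 - 1 = 2014: (p + p//4 - p//100 + p//400) mod 7 = (2014 + 503 - 20 + 5) mod 7 = 2502 mod 7 = 3 -> Thursday (Mon=0 ... Sun=6)
Day of year: 49; offset = 48
Weekday index = (3 + 48) mod 7 = 2 -> Wednesday
Weekend days: Saturday, Sunday

No


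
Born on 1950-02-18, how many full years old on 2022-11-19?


Birth: 1950-02-18
Reference: 2022-11-19
Year difference: 2022 - 1950 = 72

72 years old


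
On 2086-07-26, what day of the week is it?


Date: July 26, 2086
Anchor: Jan 1, 2086. With p = 2086 - 1 = 2085: (p + p//4 - p//100 + p//400) mod 7 = (2085 + 521 - 20 + 5) mod 7 = 2591 mod 7 = 1 -> Tuesday (Mon=0 ... Sun=6)
Days before July (Jan-Jun): 181; offset = 181 + 26 - 1 = 206
Weekday index = (1 + 206) mod 7 = 4

Day of the week: Friday


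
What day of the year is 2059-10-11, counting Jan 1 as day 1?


Date: October 11, 2059
Days in months 1 through 9: 273
Plus 11 days in October

Day of year: 284


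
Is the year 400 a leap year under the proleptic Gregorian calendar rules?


Gregorian leap year rule: divisible by 4, but not by 100, unless also by 400.
400 is divisible by 400 -> leap year

Yes


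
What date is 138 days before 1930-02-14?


Start: 1930-02-14, subtract 138 days
Back 14 days from February 14 reaches January 31, 1930 -> 124 left
January 1930 has 31 days -> back to December 31, 1929 -> 93 left
December 1929 has 31 days -> back to November 30, 1929 -> 62 left
November 1929 has 30 days -> back to October 31, 1929 -> 32 left
October 1929 has 31 days -> back to September 30, 1929 -> 1 left
September 1929: 30 - 1 = 29 -> lands on September 29

Result: 1929-09-29


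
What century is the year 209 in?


Century = (year - 1) // 100 + 1
= (209 - 1) // 100 + 1
= 208 // 100 + 1
= 2 + 1

3rd century


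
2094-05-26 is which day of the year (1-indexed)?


Date: May 26, 2094
Days in months 1 through 4: 120
Plus 26 days in May

Day of year: 146


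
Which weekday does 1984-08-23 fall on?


Date: August 23, 1984
Anchor: Jan 1, 1984. With p = 1984 - 1 = 1983: (p + p//4 - p//100 + p//400) mod 7 = (1983 + 495 - 19 + 4) mod 7 = 2463 mod 7 = 6 -> Sunday (Mon=0 ... Sun=6)
Days before August (Jan-Jul): 213; offset = 213 + 23 - 1 = 235
Weekday index = (6 + 235) mod 7 = 3

Day of the week: Thursday


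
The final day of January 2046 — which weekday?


January 2046 has 31 days
Anchor: Jan 1, 2046. With p = 2046 - 1 = 2045: (p + p//4 - p//100 + p//400) mod 7 = (2045 + 511 - 20 + 5) mod 7 = 2541 mod 7 = 0 -> Monday (Mon=0 ... Sun=6)
January 1 is the anchor itself -> Monday
Last day offset: 31 - 1 = 30 days
Weekday index = (0 + 30) mod 7 = 2

Wednesday, January 31


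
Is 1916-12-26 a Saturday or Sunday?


Anchor: Jan 1, 1916. With p = 1916 - 1 = 1915: (p + p//4 - p//100 + p//400) mod 7 = (1915 + 478 - 19 + 4) mod 7 = 2378 mod 7 = 5 -> Saturday (Mon=0 ... Sun=6)
Day of year: 361; offset = 360
Weekday index = (5 + 360) mod 7 = 1 -> Tuesday
Weekend days: Saturday, Sunday

No


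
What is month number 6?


Month 6 of 12

June


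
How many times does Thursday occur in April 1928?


April 1928 has 30 days
Anchor: Jan 1, 1928. With p = 1928 - 1 = 1927: (p + p//4 - p//100 + p//400) mod 7 = (1927 + 481 - 19 + 4) mod 7 = 2393 mod 7 = 6 -> Sunday (Mon=0 ... Sun=6)
Days before April (Jan-Mar): 91; April 1 index = (6 + 91) mod 7 = 6 -> Sunday
First Thursday is April 5
Thursdays: 5, 12, 19, 26

4 Thursdays


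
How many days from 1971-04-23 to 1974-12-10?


From 1971-04-23 to 1974-12-10
1971-04-23: days before April = 31 + 28 + 31 = 90 (1971 is not a leap year); day of year = 90 + 23 = 113
1974-12-10: days before December = 31 + 28 + 31 + 30 + 31 + 30 + 31 + 31 + 30 + 31 + 30 = 334 (1974 is not a leap year); day of year = 334 + 10 = 344
Rest of 1971: 365 - 113 = 252
Full years 1972 (366), 1973 (365): 731
Total = 252 + 731 + 344 = 1327

1327 days


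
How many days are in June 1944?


June 1944

30 days


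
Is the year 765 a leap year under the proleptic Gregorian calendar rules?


Gregorian leap year rule: divisible by 4, but not by 100, unless also by 400.
765 is not divisible by 4 -> not a leap year

No


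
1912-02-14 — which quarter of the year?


Month: February (month 2)
Q1: Jan-Mar, Q2: Apr-Jun, Q3: Jul-Sep, Q4: Oct-Dec

Q1


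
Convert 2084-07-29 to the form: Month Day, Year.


ISO 2084-07-29 parses as year=2084, month=07, day=29
Month 7 -> July

July 29, 2084


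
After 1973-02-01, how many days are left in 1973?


Day of year: 32 of 365
Remaining = 365 - 32

333 days


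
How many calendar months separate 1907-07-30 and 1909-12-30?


From July 1907 to December 1909
2 years * 12 = 24 months, plus 5 months = 29

29 months


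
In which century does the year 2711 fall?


Century = (year - 1) // 100 + 1
= (2711 - 1) // 100 + 1
= 2710 // 100 + 1
= 27 + 1

28th century


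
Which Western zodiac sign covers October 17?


Date: October 17
Conventional tropical zodiac dates: Libra from September 23 onward; Scorpio starts October 23
October 17 falls within the Libra range

Libra


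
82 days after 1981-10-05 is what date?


Start: 1981-10-05, add 82 days
October 1981 has 31 days: 31 - 5 = 26 days to October 31 -> 56 left
November 1981 has 30 days -> 26 left
December 1981: 26 <= 31 -> lands on December 26

Result: 1981-12-26


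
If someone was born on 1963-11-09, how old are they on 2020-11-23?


Birth: 1963-11-09
Reference: 2020-11-23
Year difference: 2020 - 1963 = 57

57 years old


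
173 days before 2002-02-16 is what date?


Start: 2002-02-16, subtract 173 days
Back 16 days from February 16 reaches January 31, 2002 -> 157 left
January 2002 has 31 days -> back to December 31, 2001 -> 126 left
December 2001 has 31 days -> back to November 30, 2001 -> 95 left
November 2001 has 30 days -> back to October 31, 2001 -> 65 left
October 2001 has 31 days -> back to September 30, 2001 -> 34 left
September 2001 has 30 days -> back to August 31, 2001 -> 4 left
August 2001: 31 - 4 = 27 -> lands on August 27

Result: 2001-08-27


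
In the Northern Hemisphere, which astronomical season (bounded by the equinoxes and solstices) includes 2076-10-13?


Date: October 13
Astronomical Autumn (approx.; exact equinox/solstice day varies by year): September 22 to December 20
October 13 falls within the Autumn window

Autumn


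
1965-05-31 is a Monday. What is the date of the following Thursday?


Current: Monday
Target: Thursday
Days ahead: 3

Next Thursday: 1965-06-03


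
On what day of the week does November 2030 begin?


Target: November 1, 2030
Anchor: Jan 1, 2030. With p = 2030 - 1 = 2029: (p + p//4 - p//100 + p//400) mod 7 = (2029 + 507 - 20 + 5) mod 7 = 2521 mod 7 = 1 -> Tuesday (Mon=0 ... Sun=6)
Days before November (Jan-Oct): 304 days
Weekday index = (1 + 304) mod 7 = 4

Friday


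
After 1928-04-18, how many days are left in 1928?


Day of year: 109 of 366
Remaining = 366 - 109

257 days


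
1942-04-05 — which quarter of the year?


Month: April (month 4)
Q1: Jan-Mar, Q2: Apr-Jun, Q3: Jul-Sep, Q4: Oct-Dec

Q2


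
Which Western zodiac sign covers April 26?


Date: April 26
Conventional tropical zodiac dates: Taurus from April 20 onward; Gemini starts May 21
April 26 falls within the Taurus range

Taurus


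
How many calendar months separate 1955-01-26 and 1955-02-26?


From January 1955 to February 1955
0 years * 12 = 0 months, plus 1 month = 1

1 month


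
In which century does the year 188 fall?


Century = (year - 1) // 100 + 1
= (188 - 1) // 100 + 1
= 187 // 100 + 1
= 1 + 1

2nd century


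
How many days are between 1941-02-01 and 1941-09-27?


From 1941-02-01 to 1941-09-27
1941-02-01: days before February = 31; day of year = 31 + 1 = 32
1941-09-27: days before September = 31 + 28 + 31 + 30 + 31 + 30 + 31 + 31 = 243 (1941 is not a leap year); day of year = 243 + 27 = 270
Same year: 270 - 32 = 238

238 days


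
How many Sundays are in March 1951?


March 1951 has 31 days
Anchor: Jan 1, 1951. With p = 1951 - 1 = 1950: (p + p//4 - p//100 + p//400) mod 7 = (1950 + 487 - 19 + 4) mod 7 = 2422 mod 7 = 0 -> Monday (Mon=0 ... Sun=6)
Days before March (Jan-Feb): 59; March 1 index = (0 + 59) mod 7 = 3 -> Thursday
First Sunday is March 4
Sundays: 4, 11, 18, 25

4 Sundays


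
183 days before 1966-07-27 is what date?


Start: 1966-07-27, subtract 183 days
Back 27 days from July 27 reaches June 30, 1966 -> 156 left
June 1966 has 30 days -> back to May 31, 1966 -> 126 left
May 1966 has 31 days -> back to April 30, 1966 -> 95 left
April 1966 has 30 days -> back to March 31, 1966 -> 65 left
March 1966 has 31 days -> back to February 28, 1966 -> 34 left
February 1966 has 28 days -> back to January 31, 1966 -> 6 left
January 1966: 31 - 6 = 25 -> lands on January 25

Result: 1966-01-25


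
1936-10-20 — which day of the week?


Date: October 20, 1936
Anchor: Jan 1, 1936. With p = 1936 - 1 = 1935: (p + p//4 - p//100 + p//400) mod 7 = (1935 + 483 - 19 + 4) mod 7 = 2403 mod 7 = 2 -> Wednesday (Mon=0 ... Sun=6)
Days before October (Jan-Sep): 274; offset = 274 + 20 - 1 = 293
Weekday index = (2 + 293) mod 7 = 1

Day of the week: Tuesday


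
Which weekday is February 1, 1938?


Target: February 1, 1938
Anchor: Jan 1, 1938. With p = 1938 - 1 = 1937: (p + p//4 - p//100 + p//400) mod 7 = (1937 + 484 - 19 + 4) mod 7 = 2406 mod 7 = 5 -> Saturday (Mon=0 ... Sun=6)
Days before February (Jan): 31 days
Weekday index = (5 + 31) mod 7 = 1

Tuesday


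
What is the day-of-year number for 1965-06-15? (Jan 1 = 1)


Date: June 15, 1965
Days in months 1 through 5: 151
Plus 15 days in June

Day of year: 166


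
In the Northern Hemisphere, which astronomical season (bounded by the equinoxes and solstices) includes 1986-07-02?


Date: July 2
Astronomical Summer (approx.; exact equinox/solstice day varies by year): June 21 to September 21
July 2 falls within the Summer window

Summer


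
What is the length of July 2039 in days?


July 2039

31 days


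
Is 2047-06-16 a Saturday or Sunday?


Anchor: Jan 1, 2047. With p = 2047 - 1 = 2046: (p + p//4 - p//100 + p//400) mod 7 = (2046 + 511 - 20 + 5) mod 7 = 2542 mod 7 = 1 -> Tuesday (Mon=0 ... Sun=6)
Day of year: 167; offset = 166
Weekday index = (1 + 166) mod 7 = 6 -> Sunday
Weekend days: Saturday, Sunday

Yes


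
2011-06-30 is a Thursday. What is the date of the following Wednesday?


Current: Thursday
Target: Wednesday
Days ahead: 6

Next Wednesday: 2011-07-06


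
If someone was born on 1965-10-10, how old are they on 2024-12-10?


Birth: 1965-10-10
Reference: 2024-12-10
Year difference: 2024 - 1965 = 59

59 years old


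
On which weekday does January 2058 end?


January 2058 has 31 days
Anchor: Jan 1, 2058. With p = 2058 - 1 = 2057: (p + p//4 - p//100 + p//400) mod 7 = (2057 + 514 - 20 + 5) mod 7 = 2556 mod 7 = 1 -> Tuesday (Mon=0 ... Sun=6)
January 1 is the anchor itself -> Tuesday
Last day offset: 31 - 1 = 30 days
Weekday index = (1 + 30) mod 7 = 3

Thursday, January 31


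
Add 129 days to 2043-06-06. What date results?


Start: 2043-06-06, add 129 days
June 2043 has 30 days: 30 - 6 = 24 days to June 30 -> 105 left
July 2043 has 31 days -> 74 left
August 2043 has 31 days -> 43 left
September 2043 has 30 days -> 13 left
October 2043: 13 <= 31 -> lands on October 13

Result: 2043-10-13


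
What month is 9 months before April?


April is month 4
4 - 9 = -5; wrap: -5 + 12 = 7

July


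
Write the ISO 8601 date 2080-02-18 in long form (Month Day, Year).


ISO 2080-02-18 parses as year=2080, month=02, day=18
Month 2 -> February

February 18, 2080


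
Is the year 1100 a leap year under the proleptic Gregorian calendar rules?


Gregorian leap year rule: divisible by 4, but not by 100, unless also by 400.
1100 is divisible by 100 but not 400 -> not a leap year

No


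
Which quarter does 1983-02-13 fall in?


Month: February (month 2)
Q1: Jan-Mar, Q2: Apr-Jun, Q3: Jul-Sep, Q4: Oct-Dec

Q1


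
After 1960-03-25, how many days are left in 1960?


Day of year: 85 of 366
Remaining = 366 - 85

281 days


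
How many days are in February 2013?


February 2013 (leap year: no)

28 days


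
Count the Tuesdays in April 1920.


April 1920 has 30 days
Anchor: Jan 1, 1920. With p = 1920 - 1 = 1919: (p + p//4 - p//100 + p//400) mod 7 = (1919 + 479 - 19 + 4) mod 7 = 2383 mod 7 = 3 -> Thursday (Mon=0 ... Sun=6)
Days before April (Jan-Mar): 91; April 1 index = (3 + 91) mod 7 = 3 -> Thursday
First Tuesday is April 6
Tuesdays: 6, 13, 20, 27

4 Tuesdays


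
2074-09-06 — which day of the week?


Date: September 6, 2074
Anchor: Jan 1, 2074. With p = 2074 - 1 = 2073: (p + p//4 - p//100 + p//400) mod 7 = (2073 + 518 - 20 + 5) mod 7 = 2576 mod 7 = 0 -> Monday (Mon=0 ... Sun=6)
Days before September (Jan-Aug): 243; offset = 243 + 6 - 1 = 248
Weekday index = (0 + 248) mod 7 = 3

Day of the week: Thursday


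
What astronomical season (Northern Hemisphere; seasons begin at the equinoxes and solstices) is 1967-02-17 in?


Date: February 17
Astronomical Winter (approx.; exact equinox/solstice day varies by year): December 21 to March 19
February 17 falls within the Winter window

Winter


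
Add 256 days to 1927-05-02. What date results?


Start: 1927-05-02, add 256 days
May 1927 has 31 days: 31 - 2 = 29 days to May 31 -> 227 left
June 1927 has 30 days -> 197 left
July 1927 has 31 days -> 166 left
August 1927 has 31 days -> 135 left
September 1927 has 30 days -> 105 left
October 1927 has 31 days -> 74 left
November 1927 has 30 days -> 44 left
December 1927 has 31 days -> 13 left
January 1928: 13 <= 31 -> lands on January 13

Result: 1928-01-13


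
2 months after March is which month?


March is month 3
3 + 2 = 5

May


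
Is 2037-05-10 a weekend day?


Anchor: Jan 1, 2037. With p = 2037 - 1 = 2036: (p + p//4 - p//100 + p//400) mod 7 = (2036 + 509 - 20 + 5) mod 7 = 2530 mod 7 = 3 -> Thursday (Mon=0 ... Sun=6)
Day of year: 130; offset = 129
Weekday index = (3 + 129) mod 7 = 6 -> Sunday
Weekend days: Saturday, Sunday

Yes


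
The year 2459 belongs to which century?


Century = (year - 1) // 100 + 1
= (2459 - 1) // 100 + 1
= 2458 // 100 + 1
= 24 + 1

25th century


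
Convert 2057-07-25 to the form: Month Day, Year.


ISO 2057-07-25 parses as year=2057, month=07, day=25
Month 7 -> July

July 25, 2057


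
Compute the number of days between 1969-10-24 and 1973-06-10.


From 1969-10-24 to 1973-06-10
1969-10-24: days before October = 31 + 28 + 31 + 30 + 31 + 30 + 31 + 31 + 30 = 273 (1969 is not a leap year); day of year = 273 + 24 = 297
1973-06-10: days before June = 31 + 28 + 31 + 30 + 31 = 151 (1973 is not a leap year); day of year = 151 + 10 = 161
Rest of 1969: 365 - 297 = 68
Full years 1970 (365), 1971 (365), 1972 (366): 1096
Total = 68 + 1096 + 161 = 1325

1325 days


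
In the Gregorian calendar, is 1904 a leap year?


Gregorian leap year rule: divisible by 4, but not by 100, unless also by 400.
1904 is divisible by 4 but not 100 -> leap year

Yes


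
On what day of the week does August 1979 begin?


Target: August 1, 1979
Anchor: Jan 1, 1979. With p = 1979 - 1 = 1978: (p + p//4 - p//100 + p//400) mod 7 = (1978 + 494 - 19 + 4) mod 7 = 2457 mod 7 = 0 -> Monday (Mon=0 ... Sun=6)
Days before August (Jan-Jul): 212 days
Weekday index = (0 + 212) mod 7 = 2

Wednesday


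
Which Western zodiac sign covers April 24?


Date: April 24
Conventional tropical zodiac dates: Taurus from April 20 onward; Gemini starts May 21
April 24 falls within the Taurus range

Taurus
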